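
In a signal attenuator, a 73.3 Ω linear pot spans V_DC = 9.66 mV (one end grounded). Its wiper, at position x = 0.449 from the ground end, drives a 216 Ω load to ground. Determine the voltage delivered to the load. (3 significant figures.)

Split the track: R_lower = x·R_p = 32.91 Ω, R_upper = (1−x)·R_p = 40.39 Ω.
Lower segment in parallel with the load: 32.91 ‖ 216 = 28.56 Ω.
V_out = 9.66 × 28.56/(40.39 + 28.56) = 4.001 mV.

V_out ≈ 4.00 mV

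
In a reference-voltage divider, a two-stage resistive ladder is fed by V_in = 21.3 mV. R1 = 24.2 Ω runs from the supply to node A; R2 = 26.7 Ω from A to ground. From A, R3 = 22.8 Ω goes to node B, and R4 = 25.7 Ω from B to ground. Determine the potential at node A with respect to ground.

V_A ≈ 8.86 mV

Looking into the second stage from A: R3 + R4 = 48.50 Ω appears in parallel with R2.
Effective lower resistance at A: R2 ‖ 48.50 = 17.22 Ω.
So V_A = 21.3 × 0.4157 = 8.855 mV.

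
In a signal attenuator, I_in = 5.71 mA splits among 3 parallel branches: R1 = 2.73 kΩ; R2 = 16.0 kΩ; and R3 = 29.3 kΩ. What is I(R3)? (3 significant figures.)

Total conductance ΣG = 1/2.73 + 1/16.0 + 1/29.3 = 0.4629 (units of 1/kΩ).
Current divider: I(R3) = I_in · G_k/ΣG = 5.71 × (0.03413/0.4629) = 5.71 × 0.07373 = 0.4210 mA.

I ≈ 0.421 mA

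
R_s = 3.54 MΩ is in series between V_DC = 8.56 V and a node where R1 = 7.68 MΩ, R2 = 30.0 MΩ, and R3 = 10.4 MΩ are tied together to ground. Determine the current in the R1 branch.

I ≈ 0.581 µA

Combine the parallel branches: R_p = (1/7.68 + 1/30.0 + 1/10.4)⁻¹ = 3.851 MΩ.
V_A by voltage divider: V_A = 8.56 × 3.851/(3.54 + 3.851) = 4.460 V.
I(R1) = V_A / R1 = 4.460/7.68 = 0.5807 µA.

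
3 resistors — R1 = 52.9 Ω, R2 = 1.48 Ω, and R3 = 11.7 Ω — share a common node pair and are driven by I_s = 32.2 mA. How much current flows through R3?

Conductances: ΣG = 1/52.9 + 1/1.48 + 1/11.7 = 0.7800 (1/Ω).
By the current-divider rule, I = I_s · G_k/ΣG = 32.2 × 0.1096 = 3.528 mA.

I ≈ 3.53 mA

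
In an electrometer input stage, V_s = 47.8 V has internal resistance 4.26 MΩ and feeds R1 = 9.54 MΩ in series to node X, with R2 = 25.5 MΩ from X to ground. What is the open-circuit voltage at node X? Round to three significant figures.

V_th ≈ 31.0 V

R1' = 4.26 + 9.54 = 13.80 MΩ (source resistance + R1).
V_th is the unloaded tap voltage: V_s · R2/(R1'+R2) = 47.8 × 0.6489 = 31.02 V.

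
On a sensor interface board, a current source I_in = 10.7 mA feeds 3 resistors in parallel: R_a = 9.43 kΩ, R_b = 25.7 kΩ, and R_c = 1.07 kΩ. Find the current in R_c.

ΣG = 1/9.43 + 1/25.7 + 1/1.07 = 1.080.
R_c takes the fraction G_k/ΣG = 0.9346/1.080 = 0.8657, so I = 10.7 × 0.8657 = 9.263 mA.

I ≈ 9.26 mA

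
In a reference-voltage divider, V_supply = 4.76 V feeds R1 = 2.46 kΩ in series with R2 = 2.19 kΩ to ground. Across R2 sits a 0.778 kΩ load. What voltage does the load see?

R2 ‖ R_L = (2.19 × 0.778)/(2.19 + 0.778) = 0.5741 kΩ.
Now apply the divider: V_out = 4.76 × 0.1892 = 0.9006 V.

V_out ≈ 0.901 V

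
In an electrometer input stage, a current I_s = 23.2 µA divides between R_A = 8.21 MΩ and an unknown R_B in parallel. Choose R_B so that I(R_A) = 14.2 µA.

The fraction through R_A equals R_B/(R_A+R_B).
With f = 0.6121, R_B = R_A · f/(1−f) = 8.21 × 1.578 = 12.95 MΩ.

R_B ≈ 13.0 MΩ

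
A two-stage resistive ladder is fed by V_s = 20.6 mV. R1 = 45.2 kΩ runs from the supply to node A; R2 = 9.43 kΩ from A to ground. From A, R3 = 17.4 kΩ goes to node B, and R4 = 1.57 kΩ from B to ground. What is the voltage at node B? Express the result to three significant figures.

The second stage (R3 + R4 = 18.97 kΩ) loads node A in parallel with R2.
Effective lower resistance at A: R2 ‖ 18.97 = 6.299 kΩ.
First divider: V_A = V_s · 6.299/(45.2 + 6.299) = 2.520 mV.
Then the unloaded second divider: V_B = V_A × R4/(R3+R4) = 2.520 × 0.08276 = 0.2085 mV.

V_B ≈ 0.209 mV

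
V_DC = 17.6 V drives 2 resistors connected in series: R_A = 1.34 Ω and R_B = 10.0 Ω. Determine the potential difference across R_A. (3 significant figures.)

Series total: ΣR = 1.34 + 10.0 = 11.34 Ω.
Voltage divider: V = V_DC · (1.340 / 11.34) = 17.6 × 0.1182 = 2.080 V.

V ≈ 2.08 V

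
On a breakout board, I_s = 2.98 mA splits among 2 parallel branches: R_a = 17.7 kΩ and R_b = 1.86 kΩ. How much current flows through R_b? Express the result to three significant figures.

Two-branch current divider: I_k = I_s · R_other/(R_1 + R_2).
So I = 2.98 × 17.7/19.56 = 2.697 mA.

I ≈ 2.70 mA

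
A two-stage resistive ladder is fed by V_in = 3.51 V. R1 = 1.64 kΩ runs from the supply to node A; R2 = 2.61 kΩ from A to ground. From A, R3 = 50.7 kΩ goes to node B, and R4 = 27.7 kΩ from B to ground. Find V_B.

The second stage (R3 + R4 = 78.40 kΩ) loads node A in parallel with R2.
Effective lower resistance at A: R2 ‖ 78.40 = 2.526 kΩ.
First divider: V_A = V_in · 2.526/(1.64 + 2.526) = 2.128 V.
Then the unloaded second divider: V_B = V_A × R4/(R3+R4) = 2.128 × 0.3533 = 0.7519 V.

V_B ≈ 0.752 V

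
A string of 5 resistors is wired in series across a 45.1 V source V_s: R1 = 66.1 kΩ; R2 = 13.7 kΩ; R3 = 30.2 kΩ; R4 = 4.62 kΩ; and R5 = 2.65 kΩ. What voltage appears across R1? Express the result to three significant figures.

Series total: ΣR = 66.1 + 13.7 + 30.2 + 4.62 + 2.65 = 117.3 kΩ.
Voltage divider: V = V_s · (66.10 / 117.3) = 45.1 × 0.5637 = 25.42 V.

V ≈ 25.4 V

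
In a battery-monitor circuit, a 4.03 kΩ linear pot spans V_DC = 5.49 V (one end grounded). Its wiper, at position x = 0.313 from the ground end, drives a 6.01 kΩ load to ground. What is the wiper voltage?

Split the track: R_lower = x·R_p = 1.261 kΩ, R_upper = (1−x)·R_p = 2.769 kΩ.
(x·R_p) ‖ R_L = 1.043 kΩ.
Loaded-divider output: V_out = 5.49 × 0.2736 = 1.502 V.

V_out ≈ 1.50 V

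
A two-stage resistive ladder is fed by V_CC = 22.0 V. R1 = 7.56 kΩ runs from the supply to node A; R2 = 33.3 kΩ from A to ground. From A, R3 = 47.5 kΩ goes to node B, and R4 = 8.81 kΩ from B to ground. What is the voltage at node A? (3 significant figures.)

Node A sees R2 in parallel with the series input of stage 2, R3 + R4 = 56.31 kΩ.
R2 ‖ (R3+R4) = 20.93 kΩ.
First divider: V_A = V_CC · 20.93/(7.56 + 20.93) = 16.16 V.

V_A ≈ 16.2 V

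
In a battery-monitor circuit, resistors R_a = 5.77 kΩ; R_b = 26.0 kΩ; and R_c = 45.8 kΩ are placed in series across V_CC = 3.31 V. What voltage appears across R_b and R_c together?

V ≈ 3.06 V

Total series resistance ΣR = 5.77 + 26.0 + 45.8 = 77.57 kΩ.
R_{R_b..R_c} = 26.0 + 45.8 = 71.80 kΩ.
Voltage divider: V = V_CC · (71.80 / 77.57) = 3.31 × 0.9256 = 3.064 V.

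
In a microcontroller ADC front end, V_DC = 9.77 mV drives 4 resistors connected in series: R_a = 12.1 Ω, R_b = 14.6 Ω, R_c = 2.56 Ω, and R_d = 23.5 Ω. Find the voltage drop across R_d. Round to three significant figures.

V ≈ 4.35 mV

ΣR = 12.1 + 14.6 + 2.56 + 23.5 = 52.76 Ω.
V = V_DC · R/ΣR = 9.77 × 0.4454 = 4.352 mV.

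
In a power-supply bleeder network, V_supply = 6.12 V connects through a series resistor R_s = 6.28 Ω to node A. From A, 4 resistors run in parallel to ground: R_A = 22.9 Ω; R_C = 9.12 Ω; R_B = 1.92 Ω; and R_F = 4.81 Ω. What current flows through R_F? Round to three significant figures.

I ≈ 0.195 A

Equivalent of the parallel group: R_p = 1.134 Ω.
Node voltage V_A = V_supply · R_p/(R_s + R_p) = 6.12 × 0.1529 = 0.9359 V.
I(R_F) = V_A / R_F = 0.9359/4.81 = 0.1946 A.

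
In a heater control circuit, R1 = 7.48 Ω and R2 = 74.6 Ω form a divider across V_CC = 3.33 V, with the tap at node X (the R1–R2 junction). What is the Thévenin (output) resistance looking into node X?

R_th ≈ 6.80 Ω

With V_CC suppressed (replaced by a short), R_th = R1 ‖ R2 = (7.480 × 74.6)/(7.480 + 74.6) = 6.798 Ω.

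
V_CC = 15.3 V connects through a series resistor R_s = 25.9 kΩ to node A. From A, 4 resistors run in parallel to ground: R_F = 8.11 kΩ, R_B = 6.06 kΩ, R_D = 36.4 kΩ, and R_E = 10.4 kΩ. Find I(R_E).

I ≈ 0.126 mA

Parallel bank: R_p = 1/(1/8.11 + 1/6.06 + 1/36.4 + 1/10.4) = 2.427 kΩ.
V_A by voltage divider: V_A = 15.3 × 2.427/(25.9 + 2.427) = 1.311 V.
Branch current I = V_A/R_E = 1.311/10.4 = 0.1261 mA.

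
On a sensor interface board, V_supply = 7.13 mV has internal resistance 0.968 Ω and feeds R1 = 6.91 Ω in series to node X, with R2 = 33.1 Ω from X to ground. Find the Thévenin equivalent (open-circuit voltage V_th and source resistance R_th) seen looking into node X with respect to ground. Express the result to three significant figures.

V_th ≈ 5.76 mV, R_th ≈ 6.36 Ω

R1' = 0.968 + 6.91 = 7.878 Ω (source resistance + R1).
With X open, the divider is unloaded: V_th = 7.13 × 33.1/40.98 = 5.759 mV.
Looking into X with the source shorted: R_th = R1'·R2/(R1'+R2) = 7.878 × 33.1/40.98 = 6.363 Ω.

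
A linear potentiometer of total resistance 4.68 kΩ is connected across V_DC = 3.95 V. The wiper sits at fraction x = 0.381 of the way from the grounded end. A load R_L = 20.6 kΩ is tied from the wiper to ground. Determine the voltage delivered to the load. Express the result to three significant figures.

Lower segment x·R_p = 1.783 kΩ; upper segment (1−x)·R_p = 2.897 kΩ.
Lower segment in parallel with the load: 1.783 ‖ 20.6 = 1.641 kΩ.
V_out = 3.95 × 1.641/(2.897 + 1.641) = 1.428 V.

V_out ≈ 1.43 V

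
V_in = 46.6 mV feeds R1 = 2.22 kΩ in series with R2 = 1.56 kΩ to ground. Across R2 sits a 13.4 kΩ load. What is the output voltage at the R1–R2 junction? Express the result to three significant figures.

R2 ‖ R_L = (1.56 × 13.4)/(1.56 + 13.4) = 1.397 kΩ.
Then V_out = V_in · R2'/(R1 + R2') = 46.6 × 1.397/3.617 = 18.00 mV.

V_out ≈ 18.0 mV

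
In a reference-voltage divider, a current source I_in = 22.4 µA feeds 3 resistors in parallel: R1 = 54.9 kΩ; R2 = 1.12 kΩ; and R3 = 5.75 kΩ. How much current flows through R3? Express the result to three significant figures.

I ≈ 3.59 µA

Total conductance ΣG = 1/54.9 + 1/1.12 + 1/5.75 = 1.085 (units of 1/kΩ).
By the current-divider rule, I = I_in · G_k/ΣG = 22.4 × 0.1603 = 3.591 µA.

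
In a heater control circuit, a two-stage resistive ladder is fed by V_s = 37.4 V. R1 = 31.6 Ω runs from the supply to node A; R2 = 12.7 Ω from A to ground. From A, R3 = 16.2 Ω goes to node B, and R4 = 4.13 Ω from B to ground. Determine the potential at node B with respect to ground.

Looking into the second stage from A: R3 + R4 = 20.33 Ω appears in parallel with R2.
Effective lower resistance at A: R2 ‖ 20.33 = 7.817 Ω.
So V_A = 37.4 × 0.1983 = 7.417 V.
V_B = V_A × 0.2031 = 1.507 V.

V_B ≈ 1.51 V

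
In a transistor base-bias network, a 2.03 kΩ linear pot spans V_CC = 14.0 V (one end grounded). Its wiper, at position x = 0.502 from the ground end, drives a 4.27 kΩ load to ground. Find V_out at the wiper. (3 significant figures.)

V_out ≈ 6.28 V

The pot divides into 1.011 kΩ above the wiper and 1.019 kΩ below.
R_L loads the lower segment: effective lower R = 0.8227 kΩ.
Loaded-divider output: V_out = 14.0 × 0.4487 = 6.281 V.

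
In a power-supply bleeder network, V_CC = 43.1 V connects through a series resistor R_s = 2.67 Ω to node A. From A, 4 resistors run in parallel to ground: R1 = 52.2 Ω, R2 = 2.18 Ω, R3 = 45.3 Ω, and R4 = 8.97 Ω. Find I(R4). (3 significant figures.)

I ≈ 1.83 A

Parallel bank: R_p = 1/(1/52.2 + 1/2.18 + 1/45.3 + 1/8.97) = 1.636 Ω.
Node voltage V_A = V_CC · R_p/(R_s + R_p) = 43.1 × 0.3799 = 16.37 V.
I(R4) = V_A / R4 = 16.37/8.97 = 1.825 A.
(Check via current divider: I_total = 10.01 A; share G_k/ΣG = 0.1823 → same result.)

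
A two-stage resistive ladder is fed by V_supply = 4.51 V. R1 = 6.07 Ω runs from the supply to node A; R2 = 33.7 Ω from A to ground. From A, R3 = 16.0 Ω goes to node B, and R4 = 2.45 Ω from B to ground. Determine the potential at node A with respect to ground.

V_A ≈ 2.99 V

The second stage (R3 + R4 = 18.45 Ω) loads node A in parallel with R2.
Effective lower resistance at A: R2 ‖ 18.45 = 11.92 Ω.
So V_A = 4.51 × 0.6626 = 2.989 V.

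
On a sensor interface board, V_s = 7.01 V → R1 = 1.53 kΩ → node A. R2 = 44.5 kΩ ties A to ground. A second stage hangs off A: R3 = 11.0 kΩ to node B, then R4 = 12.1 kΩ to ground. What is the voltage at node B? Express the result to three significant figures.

V_B ≈ 3.34 V

Node A sees R2 in parallel with the series input of stage 2, R3 + R4 = 23.10 kΩ.
R2 ‖ (R3+R4) = 15.21 kΩ.
V_A = 7.01 × 15.21/(1.53 + 15.21) = 6.369 V.
Then the unloaded second divider: V_B = V_A × R4/(R3+R4) = 6.369 × 0.5238 = 3.336 V.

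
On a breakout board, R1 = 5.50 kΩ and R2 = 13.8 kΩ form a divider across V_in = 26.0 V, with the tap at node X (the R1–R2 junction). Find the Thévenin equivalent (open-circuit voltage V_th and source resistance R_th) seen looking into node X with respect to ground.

V_th ≈ 18.6 V, R_th ≈ 3.93 kΩ

V_th is the unloaded tap voltage: V_in · R2/(R1+R2) = 26.0 × 0.7150 = 18.59 V.
Looking into X with the source shorted: R_th = R1·R2/(R1+R2) = 5.500 × 13.8/19.30 = 3.933 kΩ.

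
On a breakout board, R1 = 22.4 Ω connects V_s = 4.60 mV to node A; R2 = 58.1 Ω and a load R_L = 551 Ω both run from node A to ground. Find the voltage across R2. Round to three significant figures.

V_out ≈ 3.23 mV

R2 ‖ R_L = (58.1 × 551)/(58.1 + 551) = 52.56 Ω.
Now apply the divider: V_out = 4.60 × 0.7012 = 3.225 mV.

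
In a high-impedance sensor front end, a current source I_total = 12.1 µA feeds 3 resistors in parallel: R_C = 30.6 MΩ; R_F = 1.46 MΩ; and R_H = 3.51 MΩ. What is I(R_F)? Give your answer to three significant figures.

Total conductance ΣG = 1/30.6 + 1/1.46 + 1/3.51 = 1.003 (units of 1/MΩ).
By the current-divider rule, I = I_total · G_k/ΣG = 12.1 × 0.6832 = 8.267 µA.

I ≈ 8.27 µA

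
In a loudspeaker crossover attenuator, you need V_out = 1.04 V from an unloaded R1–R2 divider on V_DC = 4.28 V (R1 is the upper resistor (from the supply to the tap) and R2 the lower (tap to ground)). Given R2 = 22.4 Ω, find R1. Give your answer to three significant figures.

R1 ≈ 69.8 Ω

V_out/V_DC = R2/(R1+R2) = 0.2430.
R1 = R2·(1/k − 1) = 22.4 × 3.115 = 69.78 Ω.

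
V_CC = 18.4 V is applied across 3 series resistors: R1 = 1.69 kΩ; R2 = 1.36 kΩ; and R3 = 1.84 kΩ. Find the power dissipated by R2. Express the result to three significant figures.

P ≈ 19.3 mW

Series current I = V_CC/ΣR = 18.4/4.890 = 3.763 mA.
P(R2) = I²·R2 = (3.763)² × 1.36 = 19.26 mW.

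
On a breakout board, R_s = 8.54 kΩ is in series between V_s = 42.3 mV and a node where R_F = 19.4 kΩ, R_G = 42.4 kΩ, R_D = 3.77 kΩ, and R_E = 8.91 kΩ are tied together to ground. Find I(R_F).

I ≈ 0.448 µA

Combine the parallel branches: R_p = (1/19.4 + 1/42.4 + 1/3.77 + 1/8.91)⁻¹ = 2.209 kΩ.
V_A = 42.3 × 2.209/10.75 = 8.694 mV.
I(R_F) = V_A / R_F = 8.694/19.4 = 0.4482 µA.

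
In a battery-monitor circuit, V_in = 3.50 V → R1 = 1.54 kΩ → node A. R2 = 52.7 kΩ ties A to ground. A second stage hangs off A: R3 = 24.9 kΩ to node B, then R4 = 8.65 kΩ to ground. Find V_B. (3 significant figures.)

V_B ≈ 0.839 V

Node A sees R2 in parallel with the series input of stage 2, R3 + R4 = 33.55 kΩ.
Effective lower resistance at A: R2 ‖ 33.55 = 20.50 kΩ.
So V_A = 3.50 × 0.9301 = 3.255 V.
Stage 2 is unloaded, so V_B = V_A · R4/(R3+R4) = 3.255 × 8.65/33.55 = 0.8393 V.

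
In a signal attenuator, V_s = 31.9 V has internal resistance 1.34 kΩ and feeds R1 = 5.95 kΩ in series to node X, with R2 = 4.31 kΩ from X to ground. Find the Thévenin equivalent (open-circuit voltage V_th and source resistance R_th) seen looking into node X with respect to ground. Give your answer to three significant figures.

V_th ≈ 11.9 V, R_th ≈ 2.71 kΩ

R1' = 1.34 + 5.95 = 7.290 kΩ (source resistance + R1).
Open-circuit (no load on X): V_th = V_s · R2/(R1' + R2) = 31.9 × 4.31/(7.290 + 4.31) = 11.85 V.
With V_s suppressed (replaced by a short), R_th = R1' ‖ R2 = (7.290 × 4.31)/(7.290 + 4.31) = 2.709 kΩ.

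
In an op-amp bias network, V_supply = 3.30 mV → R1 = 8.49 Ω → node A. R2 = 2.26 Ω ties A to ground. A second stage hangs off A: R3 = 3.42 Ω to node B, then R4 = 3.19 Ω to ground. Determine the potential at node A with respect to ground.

V_A ≈ 0.546 mV

The second stage (R3 + R4 = 6.610 Ω) loads node A in parallel with R2.
Effective lower resistance at A: R2 ‖ 6.610 = 1.684 Ω.
First divider: V_A = V_supply · 1.684/(8.49 + 1.684) = 0.5463 mV.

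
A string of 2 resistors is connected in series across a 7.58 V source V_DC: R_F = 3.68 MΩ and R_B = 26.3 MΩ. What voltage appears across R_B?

V ≈ 6.65 V

ΣR = 3.68 + 26.3 = 29.98 MΩ.
V = V_DC · R/ΣR = 7.58 × 0.8773 = 6.650 V.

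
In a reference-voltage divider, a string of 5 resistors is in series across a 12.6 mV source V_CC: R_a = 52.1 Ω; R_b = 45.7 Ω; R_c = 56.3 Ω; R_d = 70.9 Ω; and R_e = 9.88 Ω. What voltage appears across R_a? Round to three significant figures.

Total series resistance ΣR = 52.1 + 45.7 + 56.3 + 70.9 + 9.88 = 234.9 Ω.
By the voltage-divider rule, V = 12.6 × 52.10/234.9 = 2.795 mV.

V ≈ 2.79 mV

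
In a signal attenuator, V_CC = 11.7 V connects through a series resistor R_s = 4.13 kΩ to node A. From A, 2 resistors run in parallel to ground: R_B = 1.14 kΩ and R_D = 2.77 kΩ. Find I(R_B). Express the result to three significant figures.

Parallel bank: R_p = 1/(1/1.14 + 1/2.77) = 0.8076 kΩ.
V_A by voltage divider: V_A = 11.7 × 0.8076/(4.13 + 0.8076) = 1.914 V.
Branch current I = V_A/R_B = 1.914/1.14 = 1.679 mA.

I ≈ 1.68 mA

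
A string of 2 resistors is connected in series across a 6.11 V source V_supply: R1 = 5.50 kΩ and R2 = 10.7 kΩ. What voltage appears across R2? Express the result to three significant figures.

Total series resistance ΣR = 5.50 + 10.7 = 16.20 kΩ.
Voltage divider: V = V_supply · (10.70 / 16.20) = 6.11 × 0.6605 = 4.036 V.

V ≈ 4.04 V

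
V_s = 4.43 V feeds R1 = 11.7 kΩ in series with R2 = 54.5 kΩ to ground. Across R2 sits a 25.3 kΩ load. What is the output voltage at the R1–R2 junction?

V_out ≈ 2.64 V

First combine the lower leg with the load: R2 ‖ R_L = 17.28 kΩ.
Now apply the divider: V_out = 4.43 × 0.5963 = 2.641 V.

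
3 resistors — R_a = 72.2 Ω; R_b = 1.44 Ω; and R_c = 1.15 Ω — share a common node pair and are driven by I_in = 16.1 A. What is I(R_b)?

Total conductance ΣG = 1/72.2 + 1/1.44 + 1/1.15 = 1.578 (units of 1/Ω).
By the current-divider rule, I = I_in · G_k/ΣG = 16.1 × 0.4401 = 7.086 A.

I ≈ 7.09 A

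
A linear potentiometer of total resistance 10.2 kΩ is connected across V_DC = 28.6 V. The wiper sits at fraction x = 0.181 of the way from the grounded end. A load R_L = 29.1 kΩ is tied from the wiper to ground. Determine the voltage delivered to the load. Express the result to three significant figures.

The pot divides into 8.354 kΩ above the wiper and 1.846 kΩ below.
R_L loads the lower segment: effective lower R = 1.736 kΩ.
V_out = 28.6 × 1.736/(8.354 + 1.736) = 4.921 V.

V_out ≈ 4.92 V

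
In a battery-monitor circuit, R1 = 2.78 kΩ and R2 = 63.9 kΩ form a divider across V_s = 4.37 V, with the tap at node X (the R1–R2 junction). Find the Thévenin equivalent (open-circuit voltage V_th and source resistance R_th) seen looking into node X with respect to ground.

V_th ≈ 4.19 V, R_th ≈ 2.66 kΩ

V_th is the unloaded tap voltage: V_s · R2/(R1+R2) = 4.37 × 0.9583 = 4.188 V.
Looking into X with the source shorted: R_th = R1·R2/(R1+R2) = 2.780 × 63.9/66.68 = 2.664 kΩ.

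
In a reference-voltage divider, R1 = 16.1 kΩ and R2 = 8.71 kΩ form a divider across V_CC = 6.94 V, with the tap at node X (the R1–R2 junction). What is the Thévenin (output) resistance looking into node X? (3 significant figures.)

Zeroing V_CC shorts the top of R1 to ground, so R_th = R1 ‖ R2 = 5.652 kΩ.

R_th ≈ 5.65 kΩ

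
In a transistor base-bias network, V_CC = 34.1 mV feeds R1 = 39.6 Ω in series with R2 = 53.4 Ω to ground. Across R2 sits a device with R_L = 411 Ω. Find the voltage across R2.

R2 ‖ R_L = (53.4 × 411)/(53.4 + 411) = 47.26 Ω.
Voltage divider with the loaded lower leg: V_out = 34.1 × 47.26/(39.6 + 47.26) = 34.1 × 0.5441 = 18.55 mV.
(Unloaded it would be 19.6 mV; the load pulls it down.)

V_out ≈ 18.6 mV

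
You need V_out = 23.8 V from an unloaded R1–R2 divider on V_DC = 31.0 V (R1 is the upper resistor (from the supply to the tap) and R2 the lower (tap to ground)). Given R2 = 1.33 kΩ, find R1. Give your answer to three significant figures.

Required fraction k = V_out/V_DC = 0.7677.
Rearranging, R1 = R2·(1−k)/k = 1.33 × 0.3025 = 0.4024 kΩ.

R1 ≈ 0.402 kΩ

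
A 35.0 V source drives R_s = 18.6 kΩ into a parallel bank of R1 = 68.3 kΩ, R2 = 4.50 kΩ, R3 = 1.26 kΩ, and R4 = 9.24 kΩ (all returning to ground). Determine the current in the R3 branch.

I ≈ 1.25 mA

Combine the parallel branches: R_p = (1/68.3 + 1/4.50 + 1/1.26 + 1/9.24)⁻¹ = 0.8782 kΩ.
V_A by voltage divider: V_A = 35.0 × 0.8782/(18.6 + 0.8782) = 1.578 V.
I(R3) = V_A / R3 = 1.578/1.26 = 1.252 mA.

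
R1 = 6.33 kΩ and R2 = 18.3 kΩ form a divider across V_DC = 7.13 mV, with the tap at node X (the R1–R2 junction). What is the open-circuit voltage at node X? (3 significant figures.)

V_th is the unloaded tap voltage: V_DC · R2/(R1+R2) = 7.13 × 0.7430 = 5.298 mV.

V_th ≈ 5.30 mV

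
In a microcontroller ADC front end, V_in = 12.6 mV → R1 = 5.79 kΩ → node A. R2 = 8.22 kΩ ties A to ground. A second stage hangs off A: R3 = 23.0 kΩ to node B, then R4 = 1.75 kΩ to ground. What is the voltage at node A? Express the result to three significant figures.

Node A sees R2 in parallel with the series input of stage 2, R3 + R4 = 24.75 kΩ.
R2 ‖ (R3+R4) = 6.171 kΩ.
First divider: V_A = V_in · 6.171/(5.79 + 6.171) = 6.500 mV.

V_A ≈ 6.50 mV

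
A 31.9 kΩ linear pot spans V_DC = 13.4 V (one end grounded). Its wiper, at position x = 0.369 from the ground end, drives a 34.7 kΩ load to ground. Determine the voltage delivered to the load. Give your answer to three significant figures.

V_out ≈ 4.07 V

The pot divides into 20.13 kΩ above the wiper and 11.77 kΩ below.
(x·R_p) ‖ R_L = 8.789 kΩ.
V_out = 13.4 × 8.789/(20.13 + 8.789) = 4.073 V.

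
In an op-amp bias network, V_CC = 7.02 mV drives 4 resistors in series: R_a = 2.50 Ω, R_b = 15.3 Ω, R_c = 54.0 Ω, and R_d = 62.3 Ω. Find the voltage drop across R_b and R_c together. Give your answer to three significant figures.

V ≈ 3.63 mV

Series total: ΣR = 2.50 + 15.3 + 54.0 + 62.3 = 134.1 Ω.
R_{R_b..R_c} = 15.3 + 54.0 = 69.30 Ω.
Voltage divider: V = V_CC · (69.30 / 134.1) = 7.02 × 0.5168 = 3.628 mV.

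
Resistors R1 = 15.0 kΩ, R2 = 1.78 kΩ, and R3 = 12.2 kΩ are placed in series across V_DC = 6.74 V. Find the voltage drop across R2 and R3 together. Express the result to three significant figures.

V ≈ 3.25 V

Series total: ΣR = 15.0 + 1.78 + 12.2 = 28.98 kΩ.
R_{R2..R3} = 1.78 + 12.2 = 13.98 kΩ.
Voltage divider: V = V_DC · (13.98 / 28.98) = 6.74 × 0.4824 = 3.251 V.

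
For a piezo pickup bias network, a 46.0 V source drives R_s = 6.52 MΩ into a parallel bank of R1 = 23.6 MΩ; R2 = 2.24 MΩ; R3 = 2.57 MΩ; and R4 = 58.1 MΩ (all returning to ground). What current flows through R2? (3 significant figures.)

I ≈ 3.00 µA

Combine the parallel branches: R_p = (1/23.6 + 1/2.24 + 1/2.57 + 1/58.1)⁻¹ = 1.117 MΩ.
V_A by voltage divider: V_A = 46.0 × 1.117/(6.52 + 1.117) = 6.729 V.
Branch current I = V_A/R2 = 6.729/2.24 = 3.004 µA.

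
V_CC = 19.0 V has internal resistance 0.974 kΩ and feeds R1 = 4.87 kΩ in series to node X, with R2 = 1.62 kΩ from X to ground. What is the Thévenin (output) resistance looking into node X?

R_th ≈ 1.27 kΩ

R1' = 0.974 + 4.87 = 5.844 kΩ (source resistance + R1).
With V_CC suppressed (replaced by a short), R_th = R1' ‖ R2 = (5.844 × 1.62)/(5.844 + 1.62) = 1.268 kΩ.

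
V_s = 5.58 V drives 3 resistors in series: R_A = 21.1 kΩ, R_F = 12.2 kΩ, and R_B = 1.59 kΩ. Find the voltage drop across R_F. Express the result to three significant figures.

V ≈ 1.95 V

Total series resistance ΣR = 21.1 + 12.2 + 1.59 = 34.89 kΩ.
Voltage divider: V = V_s · (12.20 / 34.89) = 5.58 × 0.3497 = 1.951 V.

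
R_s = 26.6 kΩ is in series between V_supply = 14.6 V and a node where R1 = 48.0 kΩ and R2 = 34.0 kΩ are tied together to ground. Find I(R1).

I ≈ 0.130 mA

Combine the parallel branches: R_p = (1/48.0 + 1/34.0)⁻¹ = 19.90 kΩ.
V_A = 14.6 × 19.90/46.50 = 6.249 V.
I(R1) = V_A / R1 = 6.249/48.0 = 0.1302 mA.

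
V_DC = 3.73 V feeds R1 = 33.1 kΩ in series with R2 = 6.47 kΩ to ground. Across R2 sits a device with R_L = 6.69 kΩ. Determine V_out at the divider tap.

First combine the lower leg with the load: R2 ‖ R_L = 3.289 kΩ.
Now apply the divider: V_out = 3.73 × 0.09039 = 0.3371 V.

V_out ≈ 0.337 V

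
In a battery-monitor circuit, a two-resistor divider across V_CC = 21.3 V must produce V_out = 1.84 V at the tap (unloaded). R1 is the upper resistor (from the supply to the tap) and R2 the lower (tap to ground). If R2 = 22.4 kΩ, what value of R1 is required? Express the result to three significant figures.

The divider ratio is R2/(R1+R2) = 1.84/21.3 = 0.08638.
R1 = R2·(1/k − 1) = 22.4 × 10.58 = 236.9 kΩ.

R1 ≈ 237 kΩ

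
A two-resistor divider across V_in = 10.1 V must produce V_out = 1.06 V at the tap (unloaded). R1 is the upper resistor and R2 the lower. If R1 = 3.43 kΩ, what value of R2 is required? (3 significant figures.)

Required fraction k = V_out/V_in = 0.1050.
So R2 = R1 · V_out/(V_in − V_out) = 3.43 × 1.06/(10.1 − 1.06) = 3.43 × 0.1173 = 0.4022 kΩ.

R2 ≈ 0.402 kΩ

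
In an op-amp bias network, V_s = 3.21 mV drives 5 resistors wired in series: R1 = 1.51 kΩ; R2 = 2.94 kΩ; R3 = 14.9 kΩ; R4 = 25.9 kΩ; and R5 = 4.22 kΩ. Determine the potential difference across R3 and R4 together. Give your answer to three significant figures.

ΣR = 1.51 + 2.94 + 14.9 + 25.9 + 4.22 = 49.47 kΩ.
R_{R3..R4} = 14.9 + 25.9 = 40.80 kΩ.
V = V_s · R/ΣR = 3.21 × 0.8247 = 2.647 mV.

V ≈ 2.65 mV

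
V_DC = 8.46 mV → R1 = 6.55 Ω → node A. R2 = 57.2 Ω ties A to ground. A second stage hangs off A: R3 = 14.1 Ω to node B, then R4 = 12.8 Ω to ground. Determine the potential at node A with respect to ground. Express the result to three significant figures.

V_A ≈ 6.23 mV

The second stage (R3 + R4 = 26.90 Ω) loads node A in parallel with R2.
R2 ‖ (R3+R4) = 18.30 Ω.
V_A = 8.46 × 18.30/(6.55 + 18.30) = 6.230 mV.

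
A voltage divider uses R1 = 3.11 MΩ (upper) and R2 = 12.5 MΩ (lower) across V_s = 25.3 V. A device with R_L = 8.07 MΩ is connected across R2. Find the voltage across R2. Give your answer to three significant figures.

V_out ≈ 15.5 V

The load sits in parallel with R2, giving an effective lower resistance R2' = R2·R_L/(R2+R_L) = 4.904 MΩ.
Now apply the divider: V_out = 25.3 × 0.6119 = 15.48 V.
(Unloaded it would be 20.3 V; the load pulls it down.)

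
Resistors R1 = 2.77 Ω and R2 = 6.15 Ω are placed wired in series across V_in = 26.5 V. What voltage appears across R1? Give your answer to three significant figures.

V ≈ 8.23 V

ΣR = 2.77 + 6.15 = 8.920 Ω.
Voltage divider: V = V_in · (2.770 / 8.920) = 26.5 × 0.3105 = 8.229 V.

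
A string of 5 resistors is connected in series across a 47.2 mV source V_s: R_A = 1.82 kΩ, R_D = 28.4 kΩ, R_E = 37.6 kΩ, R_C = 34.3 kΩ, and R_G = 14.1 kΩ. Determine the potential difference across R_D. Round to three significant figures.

Total series resistance ΣR = 1.82 + 28.4 + 37.6 + 34.3 + 14.1 = 116.2 kΩ.
V = V_s · R/ΣR = 47.2 × 0.2444 = 11.53 mV.

V ≈ 11.5 mV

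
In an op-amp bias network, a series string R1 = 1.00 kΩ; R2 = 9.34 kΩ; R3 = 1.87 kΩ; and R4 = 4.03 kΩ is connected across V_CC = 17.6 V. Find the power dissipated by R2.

The common current is I = 17.6/16.24 = 1.084 mA.
P(R2) = I²·R2 = (1.084)² × 9.34 = 10.97 mW.

P ≈ 11.0 mW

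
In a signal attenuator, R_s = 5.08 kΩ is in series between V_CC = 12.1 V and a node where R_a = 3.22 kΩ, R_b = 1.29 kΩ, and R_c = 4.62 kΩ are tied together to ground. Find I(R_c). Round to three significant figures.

Combine the parallel branches: R_p = (1/3.22 + 1/1.29 + 1/4.62)⁻¹ = 0.7679 kΩ.
V_A = 12.1 × 0.7679/5.848 = 1.589 V.
Branch current I = V_A/R_c = 1.589/4.62 = 0.3439 mA.

I ≈ 0.344 mA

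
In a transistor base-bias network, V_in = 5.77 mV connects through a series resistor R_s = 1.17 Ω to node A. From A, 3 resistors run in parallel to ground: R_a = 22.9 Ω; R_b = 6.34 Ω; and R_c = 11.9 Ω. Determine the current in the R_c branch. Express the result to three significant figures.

Combine the parallel branches: R_p = (1/22.9 + 1/6.34 + 1/11.9)⁻¹ = 3.503 Ω.
V_A = 5.77 × 3.503/4.673 = 4.325 mV.
I(R_c) = V_A / R_c = 4.325/11.9 = 0.3635 mA.
(Check via current divider: I_total = 1.235 mA; share G_k/ΣG = 0.2944 → same result.)

I ≈ 0.363 mA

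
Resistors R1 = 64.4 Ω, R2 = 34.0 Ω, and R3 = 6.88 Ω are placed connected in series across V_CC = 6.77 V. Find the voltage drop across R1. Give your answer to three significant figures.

V ≈ 4.14 V

ΣR = 64.4 + 34.0 + 6.88 = 105.3 Ω.
V = V_CC · R/ΣR = 6.77 × 0.6117 = 4.141 V.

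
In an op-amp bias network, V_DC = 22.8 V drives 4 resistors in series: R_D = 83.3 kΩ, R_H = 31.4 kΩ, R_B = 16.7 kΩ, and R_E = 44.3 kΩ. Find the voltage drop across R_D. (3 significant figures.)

Series total: ΣR = 83.3 + 31.4 + 16.7 + 44.3 = 175.7 kΩ.
By the voltage-divider rule, V = 22.8 × 83.30/175.7 = 10.81 V.

V ≈ 10.8 V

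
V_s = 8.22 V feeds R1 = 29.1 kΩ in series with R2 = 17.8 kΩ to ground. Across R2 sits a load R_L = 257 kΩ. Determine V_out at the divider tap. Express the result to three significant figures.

The load sits in parallel with R2, giving an effective lower resistance R2' = R2·R_L/(R2+R_L) = 16.65 kΩ.
Then V_out = V_s · R2'/(R1 + R2') = 8.22 × 16.65/45.75 = 2.991 V.

V_out ≈ 2.99 V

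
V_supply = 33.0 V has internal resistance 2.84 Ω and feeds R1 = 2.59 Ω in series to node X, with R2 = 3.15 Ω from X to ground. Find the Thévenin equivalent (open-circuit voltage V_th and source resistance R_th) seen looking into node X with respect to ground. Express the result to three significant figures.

V_th ≈ 12.1 V, R_th ≈ 1.99 Ω

R1' = 2.84 + 2.59 = 5.430 Ω (source resistance + R1).
Open-circuit (no load on X): V_th = V_supply · R2/(R1' + R2) = 33.0 × 3.15/(5.430 + 3.15) = 12.12 V.
With V_supply suppressed (replaced by a short), R_th = R1' ‖ R2 = (5.430 × 3.15)/(5.430 + 3.15) = 1.994 Ω.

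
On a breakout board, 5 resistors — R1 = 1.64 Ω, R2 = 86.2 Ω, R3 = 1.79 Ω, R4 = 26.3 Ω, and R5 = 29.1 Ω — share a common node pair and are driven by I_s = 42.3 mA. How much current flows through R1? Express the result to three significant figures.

I ≈ 20.6 mA

Conductances: ΣG = 1/1.64 + 1/86.2 + 1/1.79 + 1/26.3 + 1/29.1 = 1.252 (1/Ω).
R1 takes the fraction G_k/ΣG = 0.6098/1.252 = 0.4869, so I = 42.3 × 0.4869 = 20.59 mA.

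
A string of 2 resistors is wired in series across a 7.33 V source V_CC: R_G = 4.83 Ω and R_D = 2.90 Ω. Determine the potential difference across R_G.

V ≈ 4.58 V

Total series resistance ΣR = 4.83 + 2.90 = 7.730 Ω.
Voltage divider: V = V_CC · (4.830 / 7.730) = 7.33 × 0.6248 = 4.580 V.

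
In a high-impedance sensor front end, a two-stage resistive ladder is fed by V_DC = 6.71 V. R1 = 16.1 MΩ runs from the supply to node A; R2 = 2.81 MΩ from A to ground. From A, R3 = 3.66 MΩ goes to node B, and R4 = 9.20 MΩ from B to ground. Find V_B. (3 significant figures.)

Looking into the second stage from A: R3 + R4 = 12.86 MΩ appears in parallel with R2.
R2 ‖ (R3+R4) = 2.306 MΩ.
V_A = 6.71 × 2.306/(16.1 + 2.306) = 0.8407 V.
Then the unloaded second divider: V_B = V_A × R4/(R3+R4) = 0.8407 × 0.7154 = 0.6014 V.

V_B ≈ 0.601 V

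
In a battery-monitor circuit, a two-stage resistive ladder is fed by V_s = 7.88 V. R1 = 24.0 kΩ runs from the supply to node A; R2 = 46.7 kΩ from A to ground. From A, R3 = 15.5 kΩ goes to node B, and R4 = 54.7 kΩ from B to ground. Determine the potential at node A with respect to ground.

The second stage (R3 + R4 = 70.20 kΩ) loads node A in parallel with R2.
R2 ‖ (R3+R4) = 28.04 kΩ.
V_A = 7.88 × 28.04/(24.0 + 28.04) = 4.246 V.

V_A ≈ 4.25 V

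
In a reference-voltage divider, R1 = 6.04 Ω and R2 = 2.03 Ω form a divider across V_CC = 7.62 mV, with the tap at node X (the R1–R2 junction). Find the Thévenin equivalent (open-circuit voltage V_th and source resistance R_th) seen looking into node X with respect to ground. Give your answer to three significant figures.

V_th ≈ 1.92 mV, R_th ≈ 1.52 Ω

Open-circuit (no load on X): V_th = V_CC · R2/(R1 + R2) = 7.62 × 2.03/(6.040 + 2.03) = 1.917 mV.
Zeroing V_CC shorts the top of R1 to ground, so R_th = R1 ‖ R2 = 1.519 Ω.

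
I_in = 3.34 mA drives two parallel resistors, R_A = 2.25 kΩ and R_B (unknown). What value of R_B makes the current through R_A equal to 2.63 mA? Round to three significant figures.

In a two-way split, I_A/I_in = R_B/(R_A + R_B).
2.63/3.34 = R_B/(R_A + R_B) → R_B = R_A · (0.7874)/(1 − 0.7874) = 2.25 × 3.704 = 8.335 kΩ.

R_B ≈ 8.33 kΩ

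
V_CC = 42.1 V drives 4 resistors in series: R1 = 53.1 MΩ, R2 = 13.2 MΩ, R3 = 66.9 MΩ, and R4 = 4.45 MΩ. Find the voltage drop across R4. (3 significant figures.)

Series total: ΣR = 53.1 + 13.2 + 66.9 + 4.45 = 137.7 MΩ.
Voltage divider: V = V_CC · (4.450 / 137.7) = 42.1 × 0.03233 = 1.361 V.

V ≈ 1.36 V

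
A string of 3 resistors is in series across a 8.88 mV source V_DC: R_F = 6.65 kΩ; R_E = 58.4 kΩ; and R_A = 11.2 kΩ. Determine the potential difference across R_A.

Series total: ΣR = 6.65 + 58.4 + 11.2 = 76.25 kΩ.
Voltage divider: V = V_DC · (11.20 / 76.25) = 8.88 × 0.1469 = 1.304 mV.

V ≈ 1.30 mV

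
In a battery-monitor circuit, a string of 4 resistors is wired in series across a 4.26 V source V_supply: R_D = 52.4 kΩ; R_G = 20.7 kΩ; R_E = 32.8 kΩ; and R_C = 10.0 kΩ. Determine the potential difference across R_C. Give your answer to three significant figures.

ΣR = 52.4 + 20.7 + 32.8 + 10.0 = 115.9 kΩ.
By the voltage-divider rule, V = 4.26 × 10.00/115.9 = 0.3676 V.

V ≈ 0.368 V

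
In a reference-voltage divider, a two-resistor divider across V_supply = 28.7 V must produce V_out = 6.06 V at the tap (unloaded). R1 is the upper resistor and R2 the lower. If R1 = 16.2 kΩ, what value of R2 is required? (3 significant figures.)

Required fraction k = V_out/V_supply = 0.2111.
Rearranging, R2 = R1·k/(1−k) = 16.2 × 0.2677 = 4.336 kΩ.

R2 ≈ 4.34 kΩ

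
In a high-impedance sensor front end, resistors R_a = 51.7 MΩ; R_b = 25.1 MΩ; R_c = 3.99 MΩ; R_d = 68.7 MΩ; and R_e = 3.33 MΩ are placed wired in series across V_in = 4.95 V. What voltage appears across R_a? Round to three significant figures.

ΣR = 51.7 + 25.1 + 3.99 + 68.7 + 3.33 = 152.8 MΩ.
Voltage divider: V = V_in · (51.70 / 152.8) = 4.95 × 0.3383 = 1.675 V.

V ≈ 1.67 V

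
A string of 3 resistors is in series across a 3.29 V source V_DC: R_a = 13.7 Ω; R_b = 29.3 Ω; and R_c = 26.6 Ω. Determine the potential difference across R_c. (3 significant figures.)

Series total: ΣR = 13.7 + 29.3 + 26.6 = 69.60 Ω.
V = V_DC · R/ΣR = 3.29 × 0.3822 = 1.257 V.

V ≈ 1.26 V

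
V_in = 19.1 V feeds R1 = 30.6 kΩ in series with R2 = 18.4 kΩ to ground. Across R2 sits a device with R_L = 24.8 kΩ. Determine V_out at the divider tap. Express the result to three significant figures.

V_out ≈ 4.90 V

The load sits in parallel with R2, giving an effective lower resistance R2' = R2·R_L/(R2+R_L) = 10.56 kΩ.
Now apply the divider: V_out = 19.1 × 0.2566 = 4.901 V.
(Unloaded it would be 7.17 V; the load pulls it down.)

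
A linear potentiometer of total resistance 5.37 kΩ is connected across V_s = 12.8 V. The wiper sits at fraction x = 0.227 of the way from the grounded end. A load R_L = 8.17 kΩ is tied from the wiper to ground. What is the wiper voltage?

Lower segment x·R_p = 1.219 kΩ; upper segment (1−x)·R_p = 4.151 kΩ.
R_L loads the lower segment: effective lower R = 1.061 kΩ.
Then V_out = V_s · 1.061/(4.151 + 1.061) = 2.605 V.
(Unloaded: V_out = x·V_s = 2.91 V.)

V_out ≈ 2.61 V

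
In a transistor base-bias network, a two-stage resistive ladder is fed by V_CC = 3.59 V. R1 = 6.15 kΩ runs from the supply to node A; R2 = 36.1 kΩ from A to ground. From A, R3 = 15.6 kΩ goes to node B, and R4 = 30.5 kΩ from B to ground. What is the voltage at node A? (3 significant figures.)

V_A ≈ 2.75 V

The second stage (R3 + R4 = 46.10 kΩ) loads node A in parallel with R2.
Effective lower resistance at A: R2 ‖ 46.10 = 20.25 kΩ.
First divider: V_A = V_CC · 20.25/(6.15 + 20.25) = 2.754 V.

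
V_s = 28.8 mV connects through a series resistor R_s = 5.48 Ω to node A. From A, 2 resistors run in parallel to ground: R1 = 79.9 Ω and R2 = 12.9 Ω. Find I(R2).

Combine the parallel branches: R_p = (1/79.9 + 1/12.9)⁻¹ = 11.11 Ω.
V_A = 28.8 × 11.11/16.59 = 19.28 mV.
Branch current I = V_A/R2 = 19.28/12.9 = 1.495 mA.

I ≈ 1.49 mA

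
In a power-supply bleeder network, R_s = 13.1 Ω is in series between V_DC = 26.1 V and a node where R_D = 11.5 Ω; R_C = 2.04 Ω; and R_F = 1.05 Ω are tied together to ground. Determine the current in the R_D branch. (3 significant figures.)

I ≈ 0.108 A

Combine the parallel branches: R_p = (1/11.5 + 1/2.04 + 1/1.05)⁻¹ = 0.6538 Ω.
V_A by voltage divider: V_A = 26.1 × 0.6538/(13.1 + 0.6538) = 1.241 V.
I(R_D) = V_A / R_D = 1.241/11.5 = 0.1079 A.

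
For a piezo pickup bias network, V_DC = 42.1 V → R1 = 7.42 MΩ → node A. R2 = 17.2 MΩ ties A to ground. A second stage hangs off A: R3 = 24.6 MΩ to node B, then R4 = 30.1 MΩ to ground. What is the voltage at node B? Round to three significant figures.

Node A sees R2 in parallel with the series input of stage 2, R3 + R4 = 54.70 MΩ.
R2 ‖ (R3+R4) = 13.09 MΩ.
So V_A = 42.1 × 0.6381 = 26.87 V.
Then the unloaded second divider: V_B = V_A × R4/(R3+R4) = 26.87 × 0.5503 = 14.78 V.

V_B ≈ 14.8 V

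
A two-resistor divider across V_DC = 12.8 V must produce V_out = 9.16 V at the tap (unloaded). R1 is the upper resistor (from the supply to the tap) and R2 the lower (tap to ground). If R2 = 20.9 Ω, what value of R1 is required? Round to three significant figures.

R1 ≈ 8.31 Ω

The divider ratio is R2/(R1+R2) = 9.16/12.8 = 0.7156.
Rearranging, R1 = R2·(1−k)/k = 20.9 × 0.3974 = 8.305 Ω.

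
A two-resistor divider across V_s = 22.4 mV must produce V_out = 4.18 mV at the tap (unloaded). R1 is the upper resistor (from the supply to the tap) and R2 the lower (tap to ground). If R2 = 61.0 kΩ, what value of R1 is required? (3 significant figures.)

R1 ≈ 266 kΩ

V_out/V_s = R2/(R1+R2) = 0.1866.
Rearranging, R1 = R2·(1−k)/k = 61.0 × 4.359 = 265.9 kΩ.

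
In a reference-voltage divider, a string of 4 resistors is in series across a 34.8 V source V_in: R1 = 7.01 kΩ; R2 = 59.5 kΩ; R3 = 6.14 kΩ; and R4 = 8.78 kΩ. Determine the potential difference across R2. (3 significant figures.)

V ≈ 25.4 V

ΣR = 7.01 + 59.5 + 6.14 + 8.78 = 81.43 kΩ.
V = V_in · R/ΣR = 34.8 × 0.7307 = 25.43 V.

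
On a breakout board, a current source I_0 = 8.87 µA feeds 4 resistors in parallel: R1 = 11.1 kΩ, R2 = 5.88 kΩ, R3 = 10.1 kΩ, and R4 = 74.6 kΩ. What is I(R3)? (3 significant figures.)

I ≈ 2.36 µA

ΣG = 1/11.1 + 1/5.88 + 1/10.1 + 1/74.6 = 0.3726.
By the current-divider rule, I = I_0 · G_k/ΣG = 8.87 × 0.2657 = 2.357 µA.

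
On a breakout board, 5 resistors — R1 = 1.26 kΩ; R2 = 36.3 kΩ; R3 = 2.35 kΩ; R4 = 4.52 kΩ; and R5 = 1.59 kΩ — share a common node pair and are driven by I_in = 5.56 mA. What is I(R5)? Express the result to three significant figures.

I ≈ 1.67 mA

ΣG = 1/1.26 + 1/36.3 + 1/2.35 + 1/4.52 + 1/1.59 = 2.097.
R5 takes the fraction G_k/ΣG = 0.6289/2.097 = 0.2999, so I = 5.56 × 0.2999 = 1.668 mA.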